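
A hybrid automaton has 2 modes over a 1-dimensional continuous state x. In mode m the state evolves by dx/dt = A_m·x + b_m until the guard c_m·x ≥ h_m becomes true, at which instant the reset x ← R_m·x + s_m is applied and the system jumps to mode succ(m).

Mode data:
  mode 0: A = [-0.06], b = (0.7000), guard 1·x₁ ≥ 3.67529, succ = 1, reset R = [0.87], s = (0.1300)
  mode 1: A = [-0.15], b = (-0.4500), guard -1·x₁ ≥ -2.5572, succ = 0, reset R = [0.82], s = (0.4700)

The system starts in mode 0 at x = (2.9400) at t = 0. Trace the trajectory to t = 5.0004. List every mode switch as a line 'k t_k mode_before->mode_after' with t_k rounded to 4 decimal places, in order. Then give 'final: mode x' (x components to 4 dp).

1 1.4670 0->1
2 2.3324 1->0
3 4.4972 0->1
final: 1 2.8675

Mode 0: guard c·x = 3.6753 hit at Δt = 1.4670 (t = 1.4670), x⁻ = (3.6753) → reset → x⁺ = (3.3275), jump to mode 1
Mode 1: guard c·x = -2.5572 hit at Δt = 0.8654 (t = 2.3324), x⁻ = (2.5572) → reset → x⁺ = (2.5669), jump to mode 0
Mode 0: guard c·x = 3.6753 hit at Δt = 2.1648 (t = 4.4972), x⁻ = (3.6753) → reset → x⁺ = (3.3275), jump to mode 1
Mode 1: flow for 0.5032 to horizon, guard not reached → x = (2.8675)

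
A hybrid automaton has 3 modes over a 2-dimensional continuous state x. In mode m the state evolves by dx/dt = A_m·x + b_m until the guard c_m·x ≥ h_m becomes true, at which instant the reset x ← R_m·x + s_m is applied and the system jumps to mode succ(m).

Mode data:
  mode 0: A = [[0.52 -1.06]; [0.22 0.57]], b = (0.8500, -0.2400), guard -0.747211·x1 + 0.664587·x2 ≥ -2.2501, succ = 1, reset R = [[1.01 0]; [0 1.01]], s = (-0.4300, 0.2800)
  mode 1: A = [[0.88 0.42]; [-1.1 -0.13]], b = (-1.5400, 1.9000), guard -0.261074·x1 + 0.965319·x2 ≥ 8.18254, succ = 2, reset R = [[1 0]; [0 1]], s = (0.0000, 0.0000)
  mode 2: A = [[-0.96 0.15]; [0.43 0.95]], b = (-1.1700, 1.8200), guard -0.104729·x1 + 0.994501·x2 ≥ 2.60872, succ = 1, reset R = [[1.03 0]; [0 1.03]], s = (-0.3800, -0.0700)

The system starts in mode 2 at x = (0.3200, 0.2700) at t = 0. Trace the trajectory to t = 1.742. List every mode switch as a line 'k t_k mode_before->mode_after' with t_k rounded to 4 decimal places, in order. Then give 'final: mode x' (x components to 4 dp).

Mode 2: guard c·x = 2.6087 hit at Δt = 0.7652 (t = 0.7652), x⁻ = (-0.3629, 2.5849) → reset → x⁺ = (-0.7538, 2.5925), jump to mode 1
Mode 1: flow for 0.9768 to horizon, guard not reached → x = (-1.7564, 5.3249)

1 0.7652 2->1
final: 1 -1.7564 5.3249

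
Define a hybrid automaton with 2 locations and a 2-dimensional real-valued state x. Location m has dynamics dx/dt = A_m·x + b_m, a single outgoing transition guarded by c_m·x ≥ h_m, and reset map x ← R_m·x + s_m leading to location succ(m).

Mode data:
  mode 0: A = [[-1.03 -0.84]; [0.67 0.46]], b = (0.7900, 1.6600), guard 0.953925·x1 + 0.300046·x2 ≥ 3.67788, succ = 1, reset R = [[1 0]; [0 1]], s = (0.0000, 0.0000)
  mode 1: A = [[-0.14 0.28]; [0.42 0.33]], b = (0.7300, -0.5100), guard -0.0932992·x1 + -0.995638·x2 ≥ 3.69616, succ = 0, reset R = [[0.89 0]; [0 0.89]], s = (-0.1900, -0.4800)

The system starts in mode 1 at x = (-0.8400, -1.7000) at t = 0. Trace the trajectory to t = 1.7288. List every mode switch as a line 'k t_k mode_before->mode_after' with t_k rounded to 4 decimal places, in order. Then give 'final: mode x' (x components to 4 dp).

1 1.1581 1->0
final: 0 1.2354 -3.6446

Mode 1: guard c·x = 3.6962 hit at Δt = 1.1581 (t = 1.1581), x⁻ = (-0.7246, -3.6445) → reset → x⁺ = (-0.8349, -3.7236), jump to mode 0
Mode 0: flow for 0.5707 to horizon, guard not reached → x = (1.2354, -3.6446)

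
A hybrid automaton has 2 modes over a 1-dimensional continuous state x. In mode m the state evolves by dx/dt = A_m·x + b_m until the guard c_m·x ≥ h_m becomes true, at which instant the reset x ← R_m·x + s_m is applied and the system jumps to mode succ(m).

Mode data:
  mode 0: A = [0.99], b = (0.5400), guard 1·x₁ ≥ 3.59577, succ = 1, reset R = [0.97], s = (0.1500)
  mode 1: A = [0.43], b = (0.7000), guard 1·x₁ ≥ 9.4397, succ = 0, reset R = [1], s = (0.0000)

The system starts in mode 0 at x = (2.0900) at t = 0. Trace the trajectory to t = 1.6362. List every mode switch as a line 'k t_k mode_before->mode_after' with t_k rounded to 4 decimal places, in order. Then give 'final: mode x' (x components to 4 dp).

Mode 0: guard c·x = 3.5958 hit at Δt = 0.4565 (t = 0.4565), x⁻ = (3.5958) → reset → x⁺ = (3.6379), jump to mode 1
Mode 1: flow for 1.1797 to horizon, guard not reached → x = (7.1173)

1 0.4565 0->1
final: 1 7.1173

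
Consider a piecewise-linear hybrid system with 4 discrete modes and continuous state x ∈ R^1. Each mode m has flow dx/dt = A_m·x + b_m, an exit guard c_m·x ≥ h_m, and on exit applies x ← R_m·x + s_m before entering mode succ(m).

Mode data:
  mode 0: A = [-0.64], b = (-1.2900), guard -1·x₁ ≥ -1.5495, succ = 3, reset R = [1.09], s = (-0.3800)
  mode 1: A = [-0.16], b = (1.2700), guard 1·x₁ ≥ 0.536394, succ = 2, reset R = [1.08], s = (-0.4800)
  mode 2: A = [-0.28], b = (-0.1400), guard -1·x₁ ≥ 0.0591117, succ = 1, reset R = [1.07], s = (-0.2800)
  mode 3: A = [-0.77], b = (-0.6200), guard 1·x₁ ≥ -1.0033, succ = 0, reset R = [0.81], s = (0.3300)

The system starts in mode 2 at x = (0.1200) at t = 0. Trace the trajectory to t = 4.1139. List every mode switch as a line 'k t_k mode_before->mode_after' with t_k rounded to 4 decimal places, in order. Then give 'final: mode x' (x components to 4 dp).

1 1.2176 2->1
2 1.9195 1->2
3 3.0159 2->1
4 3.7178 1->2
final: 2 0.0364

Mode 2: guard c·x = 0.0591 hit at Δt = 1.2176 (t = 1.2176), x⁻ = (-0.0591) → reset → x⁺ = (-0.3432), jump to mode 1
Mode 1: guard c·x = 0.5364 hit at Δt = 0.7019 (t = 1.9195), x⁻ = (0.5364) → reset → x⁺ = (0.0993), jump to mode 2
Mode 2: guard c·x = 0.0591 hit at Δt = 1.0964 (t = 3.0159), x⁻ = (-0.0591) → reset → x⁺ = (-0.3432), jump to mode 1
Mode 1: guard c·x = 0.5364 hit at Δt = 0.7019 (t = 3.7178), x⁻ = (0.5364) → reset → x⁺ = (0.0993), jump to mode 2
Mode 2: flow for 0.3961 to horizon, guard not reached → x = (0.0364)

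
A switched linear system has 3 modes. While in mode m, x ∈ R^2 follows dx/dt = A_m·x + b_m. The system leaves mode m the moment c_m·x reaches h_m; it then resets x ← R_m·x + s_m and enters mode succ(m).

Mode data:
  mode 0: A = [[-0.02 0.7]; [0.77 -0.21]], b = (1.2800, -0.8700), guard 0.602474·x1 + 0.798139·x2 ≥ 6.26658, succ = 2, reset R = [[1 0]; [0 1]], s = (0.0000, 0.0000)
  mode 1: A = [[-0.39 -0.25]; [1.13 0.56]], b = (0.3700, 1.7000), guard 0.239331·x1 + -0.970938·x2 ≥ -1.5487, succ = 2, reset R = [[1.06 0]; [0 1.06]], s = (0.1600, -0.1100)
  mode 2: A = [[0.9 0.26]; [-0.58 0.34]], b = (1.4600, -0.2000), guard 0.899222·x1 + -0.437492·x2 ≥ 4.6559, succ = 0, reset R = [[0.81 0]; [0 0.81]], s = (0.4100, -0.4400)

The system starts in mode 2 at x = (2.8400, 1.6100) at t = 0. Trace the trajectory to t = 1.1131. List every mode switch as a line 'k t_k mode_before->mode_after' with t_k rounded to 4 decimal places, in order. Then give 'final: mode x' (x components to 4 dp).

Mode 2: guard c·x = 4.6559 hit at Δt = 0.4823 (t = 0.4823), x⁻ = (5.4539, 0.5677) → reset → x⁺ = (4.8277, 0.0198), jump to mode 0
Mode 0: flow for 0.6308 to horizon, guard not reached → x = (5.9886, 1.9380)

1 0.4823 2->0
final: 0 5.9886 1.9380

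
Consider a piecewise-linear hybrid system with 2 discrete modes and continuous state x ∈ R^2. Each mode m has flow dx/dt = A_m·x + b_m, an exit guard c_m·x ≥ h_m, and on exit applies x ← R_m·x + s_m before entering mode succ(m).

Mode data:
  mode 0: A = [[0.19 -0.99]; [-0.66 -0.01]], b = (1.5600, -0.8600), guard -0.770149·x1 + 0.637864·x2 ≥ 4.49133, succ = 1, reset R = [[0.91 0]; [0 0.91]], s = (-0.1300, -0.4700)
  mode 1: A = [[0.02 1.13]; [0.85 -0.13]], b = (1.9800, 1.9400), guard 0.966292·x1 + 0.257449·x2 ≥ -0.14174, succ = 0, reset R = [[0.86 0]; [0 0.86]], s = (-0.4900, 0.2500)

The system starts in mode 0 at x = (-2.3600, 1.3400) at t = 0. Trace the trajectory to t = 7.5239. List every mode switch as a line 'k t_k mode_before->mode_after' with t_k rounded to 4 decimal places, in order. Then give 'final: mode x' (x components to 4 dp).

Mode 0: guard c·x = 4.4913 hit at Δt = 1.4046 (t = 1.4046), x⁻ = (-3.5966, 2.6987) → reset → x⁺ = (-3.4029, 1.9858), jump to mode 1
Mode 1: guard c·x = -0.1417 hit at Δt = 0.6793 (t = 2.0839), x⁻ = (-0.6699, 1.9639) → reset → x⁺ = (-1.0661, 1.9390), jump to mode 0
Mode 0: guard c·x = 4.4913 hit at Δt = 2.4664 (t = 4.5503), x⁻ = (-3.3901, 2.9480) → reset → x⁺ = (-3.2150, 2.2127), jump to mode 1
Mode 1: guard c·x = -0.1417 hit at Δt = 0.5739 (t = 5.1243), x⁻ = (-0.7341, 2.2046) → reset → x⁺ = (-1.1213, 2.1460), jump to mode 0
Mode 0: guard c·x = 4.4913 hit at Δt = 1.8986 (t = 7.0228), x⁻ = (-3.3327, 3.0173) → reset → x⁺ = (-3.1628, 2.2757), jump to mode 1
Mode 1: flow for 0.5011 to horizon, guard not reached → x = (-0.9605, 2.2283)

1 1.4046 0->1
2 2.0839 1->0
3 4.5503 0->1
4 5.1243 1->0
5 7.0228 0->1
final: 1 -0.9605 2.2283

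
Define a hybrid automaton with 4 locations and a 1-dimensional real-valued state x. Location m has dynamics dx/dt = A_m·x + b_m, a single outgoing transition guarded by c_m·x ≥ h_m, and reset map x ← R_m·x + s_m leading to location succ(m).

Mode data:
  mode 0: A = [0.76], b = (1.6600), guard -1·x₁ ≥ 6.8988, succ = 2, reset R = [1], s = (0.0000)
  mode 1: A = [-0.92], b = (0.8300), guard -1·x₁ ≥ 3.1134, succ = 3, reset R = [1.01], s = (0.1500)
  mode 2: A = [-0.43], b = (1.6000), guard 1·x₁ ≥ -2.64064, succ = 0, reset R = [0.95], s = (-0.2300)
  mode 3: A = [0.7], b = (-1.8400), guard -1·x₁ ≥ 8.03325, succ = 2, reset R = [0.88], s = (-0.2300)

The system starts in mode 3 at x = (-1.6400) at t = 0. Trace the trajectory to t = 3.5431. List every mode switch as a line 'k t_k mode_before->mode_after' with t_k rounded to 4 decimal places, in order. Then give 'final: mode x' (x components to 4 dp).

Mode 3: guard c·x = 8.0333 hit at Δt = 1.3077 (t = 1.3077), x⁻ = (-8.0333) → reset → x⁺ = (-7.2993), jump to mode 2
Mode 2: guard c·x = -2.6406 hit at Δt = 1.2778 (t = 2.5855), x⁻ = (-2.6406) → reset → x⁺ = (-2.7386), jump to mode 0
Mode 0: flow for 0.9576 to horizon, guard not reached → x = (-3.3321)

1 1.3077 3->2
2 2.5855 2->0
final: 0 -3.3321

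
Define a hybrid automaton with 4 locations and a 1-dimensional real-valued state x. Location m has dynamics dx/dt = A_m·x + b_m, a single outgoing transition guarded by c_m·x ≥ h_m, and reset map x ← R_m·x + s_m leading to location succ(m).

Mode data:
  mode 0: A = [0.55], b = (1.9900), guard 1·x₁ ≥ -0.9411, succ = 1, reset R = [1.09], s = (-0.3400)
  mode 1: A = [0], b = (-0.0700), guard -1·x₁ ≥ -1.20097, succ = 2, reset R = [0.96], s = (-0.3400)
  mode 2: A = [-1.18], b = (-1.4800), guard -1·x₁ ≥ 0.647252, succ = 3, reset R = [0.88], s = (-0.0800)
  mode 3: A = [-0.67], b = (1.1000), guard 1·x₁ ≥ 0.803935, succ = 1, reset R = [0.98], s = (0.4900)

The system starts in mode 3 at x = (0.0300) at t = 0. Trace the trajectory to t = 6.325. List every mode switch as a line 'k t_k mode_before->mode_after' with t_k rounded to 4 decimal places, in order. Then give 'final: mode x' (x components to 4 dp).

Mode 3: guard c·x = 0.8039 hit at Δt = 0.9765 (t = 0.9765), x⁻ = (0.8039) → reset → x⁺ = (1.2779), jump to mode 1
Mode 1: guard c·x = -1.2010 hit at Δt = 1.0984 (t = 2.0749), x⁻ = (1.2010) → reset → x⁺ = (0.8129), jump to mode 2
Mode 2: guard c·x = 0.6473 hit at Δt = 1.0385 (t = 3.1134), x⁻ = (-0.6473) → reset → x⁺ = (-0.6496), jump to mode 3
Mode 3: guard c·x = 0.8039 hit at Δt = 1.5016 (t = 4.6150), x⁻ = (0.8039) → reset → x⁺ = (1.2779), jump to mode 1
Mode 1: guard c·x = -1.2010 hit at Δt = 1.0984 (t = 5.7133), x⁻ = (1.2010) → reset → x⁺ = (0.8129), jump to mode 2
Mode 2: flow for 0.6117 to horizon, guard not reached → x = (-0.2498)

1 0.9765 3->1
2 2.0749 1->2
3 3.1134 2->3
4 4.6150 3->1
5 5.7133 1->2
final: 2 -0.2498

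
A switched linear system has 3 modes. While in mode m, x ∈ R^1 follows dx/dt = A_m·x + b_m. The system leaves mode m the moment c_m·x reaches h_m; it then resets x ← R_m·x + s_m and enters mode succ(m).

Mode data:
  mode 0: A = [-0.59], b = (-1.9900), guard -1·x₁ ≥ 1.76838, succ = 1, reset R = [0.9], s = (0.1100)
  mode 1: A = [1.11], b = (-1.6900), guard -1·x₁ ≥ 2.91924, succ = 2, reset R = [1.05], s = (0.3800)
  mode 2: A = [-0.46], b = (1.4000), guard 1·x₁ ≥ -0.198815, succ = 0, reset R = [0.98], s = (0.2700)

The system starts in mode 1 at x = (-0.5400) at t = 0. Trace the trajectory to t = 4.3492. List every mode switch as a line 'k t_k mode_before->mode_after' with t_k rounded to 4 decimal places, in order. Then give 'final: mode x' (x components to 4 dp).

1 0.6911 1->2
2 1.9285 2->0
3 3.2251 0->1
4 3.5774 1->2
final: 2 -0.9733

Mode 1: guard c·x = 2.9192 hit at Δt = 0.6911 (t = 0.6911), x⁻ = (-2.9192) → reset → x⁺ = (-2.6852), jump to mode 2
Mode 2: guard c·x = -0.1988 hit at Δt = 1.2374 (t = 1.9285), x⁻ = (-0.1988) → reset → x⁺ = (0.0752), jump to mode 0
Mode 0: guard c·x = 1.7684 hit at Δt = 1.2966 (t = 3.2251), x⁻ = (-1.7684) → reset → x⁺ = (-1.4815), jump to mode 1
Mode 1: guard c·x = 2.9192 hit at Δt = 0.3523 (t = 3.5774), x⁻ = (-2.9192) → reset → x⁺ = (-2.6852), jump to mode 2
Mode 2: flow for 0.7718 to horizon, guard not reached → x = (-0.9733)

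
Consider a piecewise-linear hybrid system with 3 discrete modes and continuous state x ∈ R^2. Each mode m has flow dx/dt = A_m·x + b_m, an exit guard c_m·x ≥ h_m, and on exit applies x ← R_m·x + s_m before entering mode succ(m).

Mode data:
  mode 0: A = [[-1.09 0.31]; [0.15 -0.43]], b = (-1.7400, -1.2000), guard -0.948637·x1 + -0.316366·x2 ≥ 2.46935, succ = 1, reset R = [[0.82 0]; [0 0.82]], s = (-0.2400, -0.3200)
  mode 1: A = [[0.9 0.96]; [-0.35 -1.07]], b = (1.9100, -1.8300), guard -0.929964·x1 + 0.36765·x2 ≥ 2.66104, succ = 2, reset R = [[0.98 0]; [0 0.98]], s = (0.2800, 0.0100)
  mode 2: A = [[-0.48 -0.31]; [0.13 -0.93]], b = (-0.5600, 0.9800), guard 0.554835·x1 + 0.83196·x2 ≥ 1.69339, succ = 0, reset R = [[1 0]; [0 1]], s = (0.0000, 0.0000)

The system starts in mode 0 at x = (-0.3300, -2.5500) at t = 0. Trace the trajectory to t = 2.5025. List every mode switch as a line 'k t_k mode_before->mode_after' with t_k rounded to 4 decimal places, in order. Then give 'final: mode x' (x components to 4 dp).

Mode 0: guard c·x = 2.4693 hit at Δt = 1.0019 (t = 1.0019), x⁻ = (-1.6771, -2.7765) → reset → x⁺ = (-1.6152, -2.5967), jump to mode 1
Mode 1: guard c·x = 2.6610 hit at Δt = 0.8060 (t = 1.8079), x⁻ = (-3.4885, -1.5861) → reset → x⁺ = (-3.1387, -1.5444), jump to mode 2
Mode 2: flow for 0.6946 to horizon, guard not reached → x = (-2.4083, -0.4874)

1 1.0019 0->1
2 1.8079 1->2
final: 2 -2.4083 -0.4874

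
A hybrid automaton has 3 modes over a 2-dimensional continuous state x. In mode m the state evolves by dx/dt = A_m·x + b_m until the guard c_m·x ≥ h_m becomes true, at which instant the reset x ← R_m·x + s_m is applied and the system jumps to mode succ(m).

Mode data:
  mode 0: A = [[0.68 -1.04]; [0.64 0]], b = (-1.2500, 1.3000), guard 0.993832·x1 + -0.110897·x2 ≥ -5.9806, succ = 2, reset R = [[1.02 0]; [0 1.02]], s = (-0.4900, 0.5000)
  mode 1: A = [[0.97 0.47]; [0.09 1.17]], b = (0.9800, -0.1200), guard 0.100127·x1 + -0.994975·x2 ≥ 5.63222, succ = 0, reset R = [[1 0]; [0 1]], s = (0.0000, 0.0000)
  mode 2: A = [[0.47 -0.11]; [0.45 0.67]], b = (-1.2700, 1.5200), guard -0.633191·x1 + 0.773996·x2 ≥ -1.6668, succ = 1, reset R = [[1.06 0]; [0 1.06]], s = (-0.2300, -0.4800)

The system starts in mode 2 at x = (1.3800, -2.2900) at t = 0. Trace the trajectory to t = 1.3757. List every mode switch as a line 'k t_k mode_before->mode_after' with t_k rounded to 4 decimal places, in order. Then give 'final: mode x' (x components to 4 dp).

Mode 2: guard c·x = -1.6668 hit at Δt = 1.0750 (t = 1.0750), x⁻ = (0.8107, -1.4903) → reset → x⁺ = (0.6293, -2.0597), jump to mode 1
Mode 1: flow for 0.3007 to horizon, guard not reached → x = (0.7814, -2.9485)

1 1.0750 2->1
final: 1 0.7814 -2.9485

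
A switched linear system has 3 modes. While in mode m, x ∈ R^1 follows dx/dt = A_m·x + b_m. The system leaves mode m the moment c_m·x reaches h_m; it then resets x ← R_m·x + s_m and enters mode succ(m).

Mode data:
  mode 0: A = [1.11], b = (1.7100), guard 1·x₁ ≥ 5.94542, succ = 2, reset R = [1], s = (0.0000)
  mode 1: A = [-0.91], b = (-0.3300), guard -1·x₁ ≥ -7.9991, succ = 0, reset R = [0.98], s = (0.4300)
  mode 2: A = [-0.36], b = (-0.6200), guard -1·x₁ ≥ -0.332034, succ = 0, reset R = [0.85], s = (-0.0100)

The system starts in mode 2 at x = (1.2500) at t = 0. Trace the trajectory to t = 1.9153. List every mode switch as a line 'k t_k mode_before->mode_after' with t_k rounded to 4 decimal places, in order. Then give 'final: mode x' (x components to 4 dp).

Mode 2: guard c·x = -0.3320 hit at Δt = 1.0261 (t = 1.0261), x⁻ = (0.3320) → reset → x⁺ = (0.2722), jump to mode 0
Mode 0: flow for 0.8892 to horizon, guard not reached → x = (3.3235)

1 1.0261 2->0
final: 0 3.3235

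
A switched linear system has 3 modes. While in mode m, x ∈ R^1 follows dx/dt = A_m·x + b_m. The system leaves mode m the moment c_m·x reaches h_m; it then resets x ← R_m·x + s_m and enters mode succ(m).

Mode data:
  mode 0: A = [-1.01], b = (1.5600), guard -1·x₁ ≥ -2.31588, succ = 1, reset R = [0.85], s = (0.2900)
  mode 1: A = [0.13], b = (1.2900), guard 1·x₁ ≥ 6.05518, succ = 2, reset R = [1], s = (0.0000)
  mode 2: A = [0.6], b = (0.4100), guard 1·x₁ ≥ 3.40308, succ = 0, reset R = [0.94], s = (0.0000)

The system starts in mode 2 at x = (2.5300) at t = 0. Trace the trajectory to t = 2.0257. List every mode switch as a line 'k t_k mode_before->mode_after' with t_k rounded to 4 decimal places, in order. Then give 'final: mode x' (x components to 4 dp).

1 0.4006 2->0
2 1.1561 0->1
final: 1 3.7165

Mode 2: guard c·x = 3.4031 hit at Δt = 0.4006 (t = 0.4006), x⁻ = (3.4031) → reset → x⁺ = (3.1989), jump to mode 0
Mode 0: guard c·x = -2.3159 hit at Δt = 0.7555 (t = 1.1561), x⁻ = (2.3159) → reset → x⁺ = (2.2585), jump to mode 1
Mode 1: flow for 0.8696 to horizon, guard not reached → x = (3.7165)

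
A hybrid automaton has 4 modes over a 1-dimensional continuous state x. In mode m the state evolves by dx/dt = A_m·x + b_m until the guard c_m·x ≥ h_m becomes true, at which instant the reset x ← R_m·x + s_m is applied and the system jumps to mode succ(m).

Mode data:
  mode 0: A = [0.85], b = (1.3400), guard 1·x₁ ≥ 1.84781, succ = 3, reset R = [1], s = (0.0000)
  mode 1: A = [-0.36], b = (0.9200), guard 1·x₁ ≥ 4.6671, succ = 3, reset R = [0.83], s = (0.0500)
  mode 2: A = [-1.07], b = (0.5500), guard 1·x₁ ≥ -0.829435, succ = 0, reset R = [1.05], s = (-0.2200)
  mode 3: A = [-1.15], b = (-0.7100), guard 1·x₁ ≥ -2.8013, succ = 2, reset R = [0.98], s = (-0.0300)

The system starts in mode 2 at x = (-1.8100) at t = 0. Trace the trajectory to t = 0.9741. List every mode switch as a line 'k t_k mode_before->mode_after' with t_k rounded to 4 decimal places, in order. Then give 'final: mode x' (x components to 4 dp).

1 0.5122 2->0
final: 0 -0.8574

Mode 2: guard c·x = -0.8294 hit at Δt = 0.5122 (t = 0.5122), x⁻ = (-0.8294) → reset → x⁺ = (-1.0909), jump to mode 0
Mode 0: flow for 0.4619 to horizon, guard not reached → x = (-0.8574)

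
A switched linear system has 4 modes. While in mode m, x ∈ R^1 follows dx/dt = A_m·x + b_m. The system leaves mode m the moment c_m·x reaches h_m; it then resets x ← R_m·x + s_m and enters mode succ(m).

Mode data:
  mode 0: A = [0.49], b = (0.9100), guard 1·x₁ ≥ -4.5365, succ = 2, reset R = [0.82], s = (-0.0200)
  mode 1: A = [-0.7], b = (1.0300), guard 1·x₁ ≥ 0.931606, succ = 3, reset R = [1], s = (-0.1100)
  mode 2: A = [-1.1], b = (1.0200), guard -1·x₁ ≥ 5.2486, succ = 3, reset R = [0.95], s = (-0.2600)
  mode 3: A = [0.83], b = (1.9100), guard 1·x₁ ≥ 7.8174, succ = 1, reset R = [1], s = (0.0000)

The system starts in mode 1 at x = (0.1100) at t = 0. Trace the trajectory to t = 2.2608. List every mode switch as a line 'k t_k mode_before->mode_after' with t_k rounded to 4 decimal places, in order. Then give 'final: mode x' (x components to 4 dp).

Mode 1: guard c·x = 0.9316 hit at Δt = 1.3215 (t = 1.3215), x⁻ = (0.9316) → reset → x⁺ = (0.8216), jump to mode 3
Mode 3: flow for 0.9393 to horizon, guard not reached → x = (4.5085)

1 1.3215 1->3
final: 3 4.5085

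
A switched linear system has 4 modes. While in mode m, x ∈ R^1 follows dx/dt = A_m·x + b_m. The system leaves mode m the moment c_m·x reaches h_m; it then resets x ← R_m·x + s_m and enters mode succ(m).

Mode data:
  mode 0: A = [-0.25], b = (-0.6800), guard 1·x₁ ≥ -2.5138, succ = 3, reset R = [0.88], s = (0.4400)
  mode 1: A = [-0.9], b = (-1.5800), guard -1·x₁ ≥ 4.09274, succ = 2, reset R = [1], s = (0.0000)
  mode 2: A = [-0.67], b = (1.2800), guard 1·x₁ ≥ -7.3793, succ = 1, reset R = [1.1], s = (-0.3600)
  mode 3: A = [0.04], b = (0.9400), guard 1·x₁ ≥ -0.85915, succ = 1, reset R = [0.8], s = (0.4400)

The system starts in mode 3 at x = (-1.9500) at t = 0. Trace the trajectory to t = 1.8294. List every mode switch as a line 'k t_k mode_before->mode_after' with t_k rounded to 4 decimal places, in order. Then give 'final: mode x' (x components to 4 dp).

Mode 3: guard c·x = -0.8591 hit at Δt = 1.2345 (t = 1.2345), x⁻ = (-0.8592) → reset → x⁺ = (-0.2473), jump to mode 1
Mode 1: flow for 0.5949 to horizon, guard not reached → x = (-0.8726)

1 1.2345 3->1
final: 1 -0.8726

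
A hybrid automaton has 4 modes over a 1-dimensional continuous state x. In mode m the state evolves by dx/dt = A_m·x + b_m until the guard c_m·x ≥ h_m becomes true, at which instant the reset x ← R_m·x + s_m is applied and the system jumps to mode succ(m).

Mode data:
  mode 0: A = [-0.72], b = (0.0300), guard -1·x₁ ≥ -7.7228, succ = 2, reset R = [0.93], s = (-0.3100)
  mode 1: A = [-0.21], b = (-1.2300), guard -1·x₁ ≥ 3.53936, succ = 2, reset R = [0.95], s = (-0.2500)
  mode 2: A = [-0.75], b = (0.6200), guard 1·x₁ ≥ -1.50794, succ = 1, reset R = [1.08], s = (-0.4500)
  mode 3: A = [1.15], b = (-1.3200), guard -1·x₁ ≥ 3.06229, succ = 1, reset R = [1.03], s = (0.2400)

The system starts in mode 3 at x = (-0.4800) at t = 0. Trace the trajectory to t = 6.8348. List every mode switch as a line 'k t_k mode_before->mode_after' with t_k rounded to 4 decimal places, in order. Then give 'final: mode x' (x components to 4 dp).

Mode 3: guard c·x = 3.0623 hit at Δt = 0.8263 (t = 0.8263), x⁻ = (-3.0623) → reset → x⁺ = (-2.9142), jump to mode 1
Mode 1: guard c·x = 3.5394 hit at Δt = 1.1372 (t = 1.9635), x⁻ = (-3.5394) → reset → x⁺ = (-3.6124), jump to mode 2
Mode 2: guard c·x = -1.5079 hit at Δt = 0.8568 (t = 2.8203), x⁻ = (-1.5079) → reset → x⁺ = (-2.0786), jump to mode 1
Mode 1: guard c·x = 3.5394 hit at Δt = 2.3273 (t = 5.1476), x⁻ = (-3.5394) → reset → x⁺ = (-3.6124), jump to mode 2
Mode 2: guard c·x = -1.5079 hit at Δt = 0.8568 (t = 6.0044), x⁻ = (-1.5079) → reset → x⁺ = (-2.0786), jump to mode 1
Mode 1: flow for 0.8304 to horizon, guard not reached → x = (-2.6832)

1 0.8263 3->1
2 1.9635 1->2
3 2.8203 2->1
4 5.1476 1->2
5 6.0044 2->1
final: 1 -2.6832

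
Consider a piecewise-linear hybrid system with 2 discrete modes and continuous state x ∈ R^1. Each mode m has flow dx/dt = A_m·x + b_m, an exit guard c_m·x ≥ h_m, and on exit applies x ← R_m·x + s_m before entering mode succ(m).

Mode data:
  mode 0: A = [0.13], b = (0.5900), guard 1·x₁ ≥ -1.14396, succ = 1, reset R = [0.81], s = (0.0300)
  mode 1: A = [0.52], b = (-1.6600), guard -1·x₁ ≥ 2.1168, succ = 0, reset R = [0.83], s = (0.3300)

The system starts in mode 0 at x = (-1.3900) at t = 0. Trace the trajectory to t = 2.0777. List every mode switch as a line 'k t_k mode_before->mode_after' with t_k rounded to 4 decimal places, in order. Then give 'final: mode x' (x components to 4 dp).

Mode 0: guard c·x = -1.1440 hit at Δt = 0.5788 (t = 0.5788), x⁻ = (-1.1440) → reset → x⁺ = (-0.8966), jump to mode 1
Mode 1: guard c·x = 2.1168 hit at Δt = 0.5022 (t = 1.0810), x⁻ = (-2.1168) → reset → x⁺ = (-1.4269), jump to mode 0
Mode 0: guard c·x = -1.1440 hit at Δt = 0.6696 (t = 1.7506), x⁻ = (-1.1440) → reset → x⁺ = (-0.8966), jump to mode 1
Mode 1: flow for 0.3271 to horizon, guard not reached → x = (-1.6548)

1 0.5788 0->1
2 1.0810 1->0
3 1.7506 0->1
final: 1 -1.6548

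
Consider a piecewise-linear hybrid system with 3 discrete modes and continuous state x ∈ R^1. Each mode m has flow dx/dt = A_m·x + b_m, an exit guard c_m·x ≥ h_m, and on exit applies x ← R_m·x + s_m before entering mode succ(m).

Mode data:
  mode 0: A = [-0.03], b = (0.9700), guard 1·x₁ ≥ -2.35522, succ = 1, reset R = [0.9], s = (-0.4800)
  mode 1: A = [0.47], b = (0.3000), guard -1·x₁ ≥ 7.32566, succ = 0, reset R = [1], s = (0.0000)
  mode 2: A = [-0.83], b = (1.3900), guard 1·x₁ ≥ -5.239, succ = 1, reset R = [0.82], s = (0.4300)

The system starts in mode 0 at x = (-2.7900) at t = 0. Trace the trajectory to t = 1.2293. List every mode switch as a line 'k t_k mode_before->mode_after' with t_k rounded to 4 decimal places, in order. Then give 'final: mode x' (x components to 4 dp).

1 0.4152 0->1
final: 1 -3.5140

Mode 0: guard c·x = -2.3552 hit at Δt = 0.4152 (t = 0.4152), x⁻ = (-2.3552) → reset → x⁺ = (-2.5997), jump to mode 1
Mode 1: flow for 0.8141 to horizon, guard not reached → x = (-3.5140)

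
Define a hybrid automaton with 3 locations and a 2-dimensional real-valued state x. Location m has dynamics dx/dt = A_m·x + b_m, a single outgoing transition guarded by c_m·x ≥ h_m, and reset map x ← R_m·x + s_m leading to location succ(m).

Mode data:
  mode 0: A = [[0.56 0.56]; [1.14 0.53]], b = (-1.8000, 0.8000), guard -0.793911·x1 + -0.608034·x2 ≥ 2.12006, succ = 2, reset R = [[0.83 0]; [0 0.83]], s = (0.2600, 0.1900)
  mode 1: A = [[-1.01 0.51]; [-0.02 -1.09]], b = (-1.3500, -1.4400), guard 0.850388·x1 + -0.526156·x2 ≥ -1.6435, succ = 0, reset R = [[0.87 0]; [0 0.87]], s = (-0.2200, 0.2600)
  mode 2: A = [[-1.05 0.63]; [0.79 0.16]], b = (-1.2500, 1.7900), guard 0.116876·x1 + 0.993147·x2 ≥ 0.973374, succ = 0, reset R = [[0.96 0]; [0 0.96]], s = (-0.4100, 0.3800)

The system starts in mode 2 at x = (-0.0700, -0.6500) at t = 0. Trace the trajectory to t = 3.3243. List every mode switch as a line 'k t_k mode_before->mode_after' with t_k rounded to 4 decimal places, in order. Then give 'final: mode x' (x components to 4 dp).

Mode 2: guard c·x = 0.9734 hit at Δt = 1.2405 (t = 1.2405), x⁻ = (-0.7092, 1.0636) → reset → x⁺ = (-1.0909, 1.4010), jump to mode 0
Mode 0: guard c·x = 2.1201 hit at Δt = 0.9219 (t = 2.1624), x⁻ = (-3.1532, 0.6305) → reset → x⁺ = (-2.3572, 0.7133), jump to mode 2
Mode 2: guard c·x = 0.9734 hit at Δt = 0.8439 (t = 3.0063), x⁻ = (-1.3545, 1.1395) → reset → x⁺ = (-1.7103, 1.4739), jump to mode 0
Mode 0: flow for 0.3180 to horizon, guard not reached → x = (-2.4022, 1.2190)

1 1.2405 2->0
2 2.1624 0->2
3 3.0063 2->0
final: 0 -2.4022 1.2190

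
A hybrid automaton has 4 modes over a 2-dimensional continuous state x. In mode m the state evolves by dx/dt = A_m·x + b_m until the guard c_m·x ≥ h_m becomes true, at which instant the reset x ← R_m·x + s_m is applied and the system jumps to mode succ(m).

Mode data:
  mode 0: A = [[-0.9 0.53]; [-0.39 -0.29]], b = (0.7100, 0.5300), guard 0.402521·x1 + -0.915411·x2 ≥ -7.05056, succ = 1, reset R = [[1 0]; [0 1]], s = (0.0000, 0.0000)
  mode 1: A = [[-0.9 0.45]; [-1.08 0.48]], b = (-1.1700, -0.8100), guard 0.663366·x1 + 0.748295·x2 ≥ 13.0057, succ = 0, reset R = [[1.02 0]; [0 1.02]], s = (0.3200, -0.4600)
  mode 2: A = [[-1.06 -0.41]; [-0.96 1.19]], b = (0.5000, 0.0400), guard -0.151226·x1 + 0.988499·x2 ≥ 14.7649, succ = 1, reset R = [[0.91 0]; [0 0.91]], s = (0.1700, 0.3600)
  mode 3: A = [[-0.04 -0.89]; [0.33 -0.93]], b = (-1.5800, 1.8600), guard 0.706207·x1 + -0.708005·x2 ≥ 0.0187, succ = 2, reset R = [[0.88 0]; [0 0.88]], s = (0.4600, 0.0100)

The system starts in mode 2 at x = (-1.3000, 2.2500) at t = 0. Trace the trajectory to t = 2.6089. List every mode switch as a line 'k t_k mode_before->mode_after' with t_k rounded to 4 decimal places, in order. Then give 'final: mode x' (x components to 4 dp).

Mode 2: guard c·x = 14.7649 hit at Δt = 1.3002 (t = 1.3002), x⁻ = (-2.3344, 14.5796) → reset → x⁺ = (-1.9543, 13.6274), jump to mode 1
Mode 1: guard c·x = 13.0057 hit at Δt = 0.4352 (t = 1.7354), x⁻ = (0.7414, 16.7232) → reset → x⁺ = (1.0763, 16.5976), jump to mode 0
Mode 0: flow for 0.8735 to horizon, guard not reached → x = (5.4431, 12.1475)

1 1.3002 2->1
2 1.7354 1->0
final: 0 5.4431 12.1475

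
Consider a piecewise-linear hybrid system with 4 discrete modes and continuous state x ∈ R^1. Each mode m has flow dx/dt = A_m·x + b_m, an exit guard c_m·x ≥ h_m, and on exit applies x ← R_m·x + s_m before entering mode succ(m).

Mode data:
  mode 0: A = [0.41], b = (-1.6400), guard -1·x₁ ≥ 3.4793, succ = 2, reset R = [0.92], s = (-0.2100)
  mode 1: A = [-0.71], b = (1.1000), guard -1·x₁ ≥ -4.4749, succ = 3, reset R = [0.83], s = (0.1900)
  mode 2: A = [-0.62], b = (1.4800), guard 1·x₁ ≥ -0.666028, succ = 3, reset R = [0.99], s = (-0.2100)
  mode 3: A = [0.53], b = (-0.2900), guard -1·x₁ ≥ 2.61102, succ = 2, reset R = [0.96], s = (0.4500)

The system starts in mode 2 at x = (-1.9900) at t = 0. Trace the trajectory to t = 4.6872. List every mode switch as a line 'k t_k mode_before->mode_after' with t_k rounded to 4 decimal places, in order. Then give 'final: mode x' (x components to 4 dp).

1 0.5810 2->3
2 2.0938 3->2
3 2.6991 2->3
4 4.2119 3->2
final: 2 -0.9225

Mode 2: guard c·x = -0.6660 hit at Δt = 0.5810 (t = 0.5810), x⁻ = (-0.6660) → reset → x⁺ = (-0.8694), jump to mode 3
Mode 3: guard c·x = 2.6110 hit at Δt = 1.5128 (t = 2.0938), x⁻ = (-2.6110) → reset → x⁺ = (-2.0566), jump to mode 2
Mode 2: guard c·x = -0.6660 hit at Δt = 0.6053 (t = 2.6991), x⁻ = (-0.6660) → reset → x⁺ = (-0.8694), jump to mode 3
Mode 3: guard c·x = 2.6110 hit at Δt = 1.5128 (t = 4.2119), x⁻ = (-2.6110) → reset → x⁺ = (-2.0566), jump to mode 2
Mode 2: flow for 0.4753 to horizon, guard not reached → x = (-0.9225)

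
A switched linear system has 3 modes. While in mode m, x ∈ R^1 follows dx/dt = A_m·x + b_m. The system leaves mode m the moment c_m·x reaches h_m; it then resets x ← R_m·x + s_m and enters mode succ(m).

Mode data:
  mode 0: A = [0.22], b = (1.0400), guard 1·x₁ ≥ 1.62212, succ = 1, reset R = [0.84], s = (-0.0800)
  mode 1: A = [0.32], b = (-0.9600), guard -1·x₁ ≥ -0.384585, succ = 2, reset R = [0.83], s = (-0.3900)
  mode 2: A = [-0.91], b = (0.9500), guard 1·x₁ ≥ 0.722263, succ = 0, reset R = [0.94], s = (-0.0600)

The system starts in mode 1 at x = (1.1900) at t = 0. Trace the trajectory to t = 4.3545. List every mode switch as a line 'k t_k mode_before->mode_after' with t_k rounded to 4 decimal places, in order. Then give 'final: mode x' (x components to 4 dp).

1 1.1503 1->2
2 2.5160 2->0
3 3.2977 0->1
final: 1 0.5915

Mode 1: guard c·x = -0.3846 hit at Δt = 1.1503 (t = 1.1503), x⁻ = (0.3846) → reset → x⁺ = (-0.0708), jump to mode 2
Mode 2: guard c·x = 0.7223 hit at Δt = 1.3657 (t = 2.5160), x⁻ = (0.7223) → reset → x⁺ = (0.6189), jump to mode 0
Mode 0: guard c·x = 1.6221 hit at Δt = 0.7817 (t = 3.2977), x⁻ = (1.6221) → reset → x⁺ = (1.2826), jump to mode 1
Mode 1: flow for 1.0568 to horizon, guard not reached → x = (0.5915)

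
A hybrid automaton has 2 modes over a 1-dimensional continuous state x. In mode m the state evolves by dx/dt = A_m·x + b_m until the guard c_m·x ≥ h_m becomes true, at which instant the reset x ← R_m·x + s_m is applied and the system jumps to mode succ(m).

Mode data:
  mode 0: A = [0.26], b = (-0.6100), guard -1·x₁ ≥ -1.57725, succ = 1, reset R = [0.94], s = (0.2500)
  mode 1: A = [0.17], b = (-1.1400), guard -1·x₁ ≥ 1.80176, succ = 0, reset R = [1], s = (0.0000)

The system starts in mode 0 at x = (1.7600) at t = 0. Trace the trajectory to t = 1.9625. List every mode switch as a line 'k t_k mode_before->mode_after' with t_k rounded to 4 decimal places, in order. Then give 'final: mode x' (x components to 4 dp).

1 1.0438 0->1
final: 1 0.8919

Mode 0: guard c·x = -1.5773 hit at Δt = 1.0438 (t = 1.0438), x⁻ = (1.5773) → reset → x⁺ = (1.7326), jump to mode 1
Mode 1: flow for 0.9187 to horizon, guard not reached → x = (0.8919)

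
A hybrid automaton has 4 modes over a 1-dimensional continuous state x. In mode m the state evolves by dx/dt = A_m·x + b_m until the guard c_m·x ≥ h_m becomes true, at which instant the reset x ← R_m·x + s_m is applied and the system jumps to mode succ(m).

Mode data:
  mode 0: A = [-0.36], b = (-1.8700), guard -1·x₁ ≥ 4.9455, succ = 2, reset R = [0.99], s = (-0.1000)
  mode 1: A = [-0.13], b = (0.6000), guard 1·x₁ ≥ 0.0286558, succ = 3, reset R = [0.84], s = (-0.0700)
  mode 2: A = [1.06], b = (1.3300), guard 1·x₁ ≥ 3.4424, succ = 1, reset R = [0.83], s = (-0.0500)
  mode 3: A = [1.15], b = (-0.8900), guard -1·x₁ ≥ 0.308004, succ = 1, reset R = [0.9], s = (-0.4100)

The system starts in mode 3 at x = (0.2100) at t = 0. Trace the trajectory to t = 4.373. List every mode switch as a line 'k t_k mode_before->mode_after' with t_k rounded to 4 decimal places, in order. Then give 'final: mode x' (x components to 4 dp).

1 0.5666 3->1
2 1.6822 1->3
3 1.9234 3->1
4 3.0390 1->3
5 3.2802 3->1
final: 1 0.0150

Mode 3: guard c·x = 0.3080 hit at Δt = 0.5666 (t = 0.5666), x⁻ = (-0.3080) → reset → x⁺ = (-0.6872), jump to mode 1
Mode 1: guard c·x = 0.0287 hit at Δt = 1.1156 (t = 1.6822), x⁻ = (0.0287) → reset → x⁺ = (-0.0459), jump to mode 3
Mode 3: guard c·x = 0.3080 hit at Δt = 0.2412 (t = 1.9234), x⁻ = (-0.3080) → reset → x⁺ = (-0.6872), jump to mode 1
Mode 1: guard c·x = 0.0287 hit at Δt = 1.1156 (t = 3.0390), x⁻ = (0.0287) → reset → x⁺ = (-0.0459), jump to mode 3
Mode 3: guard c·x = 0.3080 hit at Δt = 0.2412 (t = 3.2802), x⁻ = (-0.3080) → reset → x⁺ = (-0.6872), jump to mode 1
Mode 1: flow for 1.0928 to horizon, guard not reached → x = (0.0150)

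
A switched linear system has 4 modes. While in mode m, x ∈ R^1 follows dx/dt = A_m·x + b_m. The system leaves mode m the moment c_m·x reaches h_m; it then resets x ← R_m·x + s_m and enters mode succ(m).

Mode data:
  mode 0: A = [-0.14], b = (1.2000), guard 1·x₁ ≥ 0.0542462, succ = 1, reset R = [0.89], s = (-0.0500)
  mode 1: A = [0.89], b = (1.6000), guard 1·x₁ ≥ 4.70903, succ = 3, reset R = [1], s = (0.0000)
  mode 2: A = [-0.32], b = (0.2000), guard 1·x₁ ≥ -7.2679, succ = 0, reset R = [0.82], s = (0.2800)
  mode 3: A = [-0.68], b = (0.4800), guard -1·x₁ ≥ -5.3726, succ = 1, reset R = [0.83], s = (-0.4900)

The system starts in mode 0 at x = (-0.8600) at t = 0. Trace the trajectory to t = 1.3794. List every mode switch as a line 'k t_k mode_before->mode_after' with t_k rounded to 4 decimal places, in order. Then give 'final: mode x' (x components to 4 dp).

1 0.7283 0->1
final: 1 1.4084

Mode 0: guard c·x = 0.0542 hit at Δt = 0.7283 (t = 0.7283), x⁻ = (0.0542) → reset → x⁺ = (-0.0017), jump to mode 1
Mode 1: flow for 0.6511 to horizon, guard not reached → x = (1.4084)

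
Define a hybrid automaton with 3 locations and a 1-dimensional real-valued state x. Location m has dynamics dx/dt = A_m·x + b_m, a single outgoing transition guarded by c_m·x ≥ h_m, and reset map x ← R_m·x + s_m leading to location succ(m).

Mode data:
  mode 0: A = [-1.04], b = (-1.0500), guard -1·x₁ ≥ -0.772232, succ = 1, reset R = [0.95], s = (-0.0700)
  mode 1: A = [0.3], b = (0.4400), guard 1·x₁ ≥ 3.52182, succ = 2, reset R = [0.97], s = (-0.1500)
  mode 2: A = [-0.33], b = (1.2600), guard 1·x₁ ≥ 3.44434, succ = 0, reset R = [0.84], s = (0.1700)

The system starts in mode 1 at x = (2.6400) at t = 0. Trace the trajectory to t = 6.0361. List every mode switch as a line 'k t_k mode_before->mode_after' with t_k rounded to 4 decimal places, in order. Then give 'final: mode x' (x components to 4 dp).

Mode 1: guard c·x = 3.5218 hit at Δt = 0.6484 (t = 0.6484), x⁻ = (3.5218) → reset → x⁺ = (3.2662), jump to mode 2
Mode 2: guard c·x = 3.4443 hit at Δt = 1.1810 (t = 1.8294), x⁻ = (3.4443) → reset → x⁺ = (3.0632), jump to mode 0
Mode 0: guard c·x = -0.7722 hit at Δt = 0.7949 (t = 2.6243), x⁻ = (0.7722) → reset → x⁺ = (0.6636), jump to mode 1
Mode 1: guard c·x = 3.5218 hit at Δt = 2.8363 (t = 5.4606), x⁻ = (3.5218) → reset → x⁺ = (3.2662), jump to mode 2
Mode 2: flow for 0.5755 to horizon, guard not reached → x = (3.3616)

1 0.6484 1->2
2 1.8294 2->0
3 2.6243 0->1
4 5.4606 1->2
final: 2 3.3616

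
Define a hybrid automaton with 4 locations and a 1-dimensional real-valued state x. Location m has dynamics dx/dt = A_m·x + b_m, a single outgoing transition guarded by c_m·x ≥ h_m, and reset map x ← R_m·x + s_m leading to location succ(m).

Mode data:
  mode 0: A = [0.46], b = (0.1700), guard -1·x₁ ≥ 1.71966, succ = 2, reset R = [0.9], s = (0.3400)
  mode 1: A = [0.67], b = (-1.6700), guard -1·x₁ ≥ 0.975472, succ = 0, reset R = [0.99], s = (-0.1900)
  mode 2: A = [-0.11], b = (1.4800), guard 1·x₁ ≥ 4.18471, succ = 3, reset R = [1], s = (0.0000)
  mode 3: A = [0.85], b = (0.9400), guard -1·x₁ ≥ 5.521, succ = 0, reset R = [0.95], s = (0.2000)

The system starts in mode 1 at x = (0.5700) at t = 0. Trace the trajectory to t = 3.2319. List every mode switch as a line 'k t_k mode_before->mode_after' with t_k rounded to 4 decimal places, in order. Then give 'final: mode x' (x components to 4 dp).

1 0.8805 1->0
2 2.0561 0->2
final: 2 0.5712

Mode 1: guard c·x = 0.9755 hit at Δt = 0.8805 (t = 0.8805), x⁻ = (-0.9755) → reset → x⁺ = (-1.1557), jump to mode 0
Mode 0: guard c·x = 1.7197 hit at Δt = 1.1756 (t = 2.0561), x⁻ = (-1.7197) → reset → x⁺ = (-1.2077), jump to mode 2
Mode 2: flow for 1.1758 to horizon, guard not reached → x = (0.5712)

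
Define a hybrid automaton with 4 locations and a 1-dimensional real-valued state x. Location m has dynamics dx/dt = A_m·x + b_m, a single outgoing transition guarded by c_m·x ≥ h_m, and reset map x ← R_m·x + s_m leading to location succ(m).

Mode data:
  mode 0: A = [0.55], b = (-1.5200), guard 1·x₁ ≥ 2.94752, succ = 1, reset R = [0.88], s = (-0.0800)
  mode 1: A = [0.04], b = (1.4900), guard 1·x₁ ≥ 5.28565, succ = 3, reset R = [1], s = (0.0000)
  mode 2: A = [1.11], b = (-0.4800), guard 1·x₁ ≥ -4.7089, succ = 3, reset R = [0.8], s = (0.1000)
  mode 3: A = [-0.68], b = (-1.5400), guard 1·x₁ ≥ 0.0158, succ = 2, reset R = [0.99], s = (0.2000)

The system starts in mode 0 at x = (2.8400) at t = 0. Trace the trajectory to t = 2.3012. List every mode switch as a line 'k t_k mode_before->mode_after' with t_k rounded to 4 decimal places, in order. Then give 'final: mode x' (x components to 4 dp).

Mode 0: guard c·x = 2.9475 hit at Δt = 1.5978 (t = 1.5978), x⁻ = (2.9475) → reset → x⁺ = (2.5138), jump to mode 1
Mode 1: flow for 0.7034 to horizon, guard not reached → x = (3.6485)

1 1.5978 0->1
final: 1 3.6485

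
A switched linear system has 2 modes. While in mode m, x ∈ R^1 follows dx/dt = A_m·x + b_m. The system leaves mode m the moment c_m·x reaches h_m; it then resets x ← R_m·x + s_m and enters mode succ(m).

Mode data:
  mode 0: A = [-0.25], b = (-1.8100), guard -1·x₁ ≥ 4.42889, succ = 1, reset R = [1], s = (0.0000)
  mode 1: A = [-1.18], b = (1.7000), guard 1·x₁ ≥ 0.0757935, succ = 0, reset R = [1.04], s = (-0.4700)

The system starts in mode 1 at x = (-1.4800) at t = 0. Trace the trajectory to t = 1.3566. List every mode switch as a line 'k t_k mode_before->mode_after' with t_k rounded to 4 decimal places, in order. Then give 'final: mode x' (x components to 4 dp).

1 0.6447 1->0
final: 0 -1.5078

Mode 1: guard c·x = 0.0758 hit at Δt = 0.6447 (t = 0.6447), x⁻ = (0.0758) → reset → x⁺ = (-0.3912), jump to mode 0
Mode 0: flow for 0.7119 to horizon, guard not reached → x = (-1.5078)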